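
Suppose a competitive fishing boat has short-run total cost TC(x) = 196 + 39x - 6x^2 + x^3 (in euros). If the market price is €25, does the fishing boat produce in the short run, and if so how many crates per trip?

Strip out fixed cost: VC = 39x - 6x^2 + x^3. Then AVC = 39 - 6x + x^2 and MC = 39 - 12x + 3x^2.
AVC hits its minimum where MC = AVC, at x = 3, giving min AVC = 39 - 6·3 + 3^2 = €30.
With P < min AVC (€25 < €30), every unit sold adds to the loss.
The firm minimizes its loss by shutting down and losing only its fixed cost of €196.

Shut down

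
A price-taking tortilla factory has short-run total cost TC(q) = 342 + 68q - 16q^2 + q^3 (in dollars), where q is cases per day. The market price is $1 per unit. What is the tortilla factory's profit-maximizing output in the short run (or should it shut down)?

Strip out fixed cost: VC = 68q - 16q^2 + q^3. Then AVC = 68 - 16q + q^2 and MC = 68 - 32q + 3q^2.
The AVC parabola has its vertex at q = 16/2 = 8, where AVC = 68 - 16·8 + 8^2 = $4.
P = $1 lies below min AVC = $4; no output level covers variable cost.
The firm minimizes its loss by shutting down and losing only its fixed cost of $342.

Shut down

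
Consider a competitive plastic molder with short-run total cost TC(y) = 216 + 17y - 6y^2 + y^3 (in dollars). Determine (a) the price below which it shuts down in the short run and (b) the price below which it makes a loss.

AVC = 17 - 6y + y^2; minimized at y = 3, giving min AVC = $8. That is the shutdown price.
ATC = 216/y + 17 - 6y + y^2. Setting dATC/dy = −216/y^2 − 6 + 2y = 0 gives y = 6 (since 2·6^3 − 6·6^2 = 216).
min ATC = 216/6 + 17 − 6·6 + 6^2 = $53. That is the break-even price.
Between these two prices the firm operates at a loss; above $53 it earns a profit.

Shutdown price = $8; break-even price = $53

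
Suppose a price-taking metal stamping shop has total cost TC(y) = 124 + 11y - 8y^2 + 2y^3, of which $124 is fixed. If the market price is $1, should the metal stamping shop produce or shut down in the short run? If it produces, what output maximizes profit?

Strip out fixed cost: VC = 11y - 8y^2 + 2y^3. Then AVC = 11 - 8y + 2y^2 and MC = 11 - 16y + 6y^2.
AVC hits its minimum where MC = AVC, at y = 2, giving min AVC = 11 - 8·2 + 2·2^2 = $3.
Since P = $1 < min AVC = $3, price fails to cover variable cost at any output.
Shutting down limits the loss to fixed cost, $124.

Shut down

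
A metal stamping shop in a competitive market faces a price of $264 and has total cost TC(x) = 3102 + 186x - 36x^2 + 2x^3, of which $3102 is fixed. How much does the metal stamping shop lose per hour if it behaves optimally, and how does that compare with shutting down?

AVC = 186 - 36x + 2x^2; min AVC = $24 at x = 9. Since P = $264 ≥ min AVC, the firm produces.
With MC = 186 - 72x + 6x^2, P = MC on the upward-sloping part at x* = 13.
TR = 264·13 = 3432. TC = 3102 + 728 = 3830. Profit = 3432 − 3830 = -$398.
By producing, the firm covers all variable cost plus $2704 of fixed cost; shutting down would lose the full $3102.

Profit = -$398 at x = 13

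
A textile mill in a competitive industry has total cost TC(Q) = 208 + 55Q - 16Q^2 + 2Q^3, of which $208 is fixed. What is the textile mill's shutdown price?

Short-run supply begins at min AVC. From VC = 55Q - 16Q^2 + 2Q^3, AVC = 55 - 16Q + 2Q^2.
dAVC/dQ = -16 + 4Q = 0 gives Q = 4. min AVC = 55 - 16·4 + 2·4^2 = 23.
So the shutdown price is $23.

$23 per unit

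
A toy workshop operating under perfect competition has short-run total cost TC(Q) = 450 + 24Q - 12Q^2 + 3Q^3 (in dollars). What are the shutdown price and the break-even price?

Shutdown price = min AVC. AVC = 24 - 12Q + 3Q^2, with vertex at Q = 2 and minimum $12.
ATC = 450/Q + 24 - 12Q + 3Q^2. Setting dATC/dQ = −450/Q^2 − 12 + 6Q = 0 gives Q = 5 (since 6·5^3 − 12·5^2 = 450).
min ATC = 450/5 + 24 − 12·5 + 3·5^2 = $129. That is the break-even price.
Between these two prices the firm operates at a loss; above $129 it earns a profit.

Shutdown price = $12; break-even price = $129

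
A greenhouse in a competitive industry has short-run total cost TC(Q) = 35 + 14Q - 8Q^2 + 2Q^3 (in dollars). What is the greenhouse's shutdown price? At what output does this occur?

Short-run supply begins at min AVC. From VC = 14Q - 8Q^2 + 2Q^3, AVC = 14 - 8Q + 2Q^2.
dAVC/dQ = -8 + 4Q = 0 gives Q = 2. min AVC = 14 - 8·2 + 2·2^2 = 6.
The firm shuts down for any P below $6.

$6 per unit, at Q = 2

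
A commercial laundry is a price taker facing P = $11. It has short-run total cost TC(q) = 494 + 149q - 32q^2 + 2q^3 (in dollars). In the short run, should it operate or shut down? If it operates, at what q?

Shut down

Strip out fixed cost: VC = 149q - 32q^2 + 2q^3. Then AVC = 149 - 32q + 2q^2 and MC = 149 - 64q + 6q^2.
AVC hits its minimum where MC = AVC, at q = 8, giving min AVC = 149 - 32·8 + 2·8^2 = $21.
P = $11 lies below min AVC = $21; no output level covers variable cost.
Shutting down limits the loss to fixed cost, $494.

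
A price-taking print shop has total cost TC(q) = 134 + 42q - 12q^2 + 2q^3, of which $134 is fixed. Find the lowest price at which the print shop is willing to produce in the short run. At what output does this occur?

$24 per unit, at q = 3

The shutdown price is the minimum of AVC. VC = 42q - 12q^2 + 2q^3, so AVC = 42 - 12q + 2q^2.
At the minimum of AVC, MC = AVC. MC = 42 - 24q + 6q^2; setting MC = AVC gives 4q^2 - 12q = 0, so q = 3. min AVC = 24.
For P < $24 the firm produces nothing.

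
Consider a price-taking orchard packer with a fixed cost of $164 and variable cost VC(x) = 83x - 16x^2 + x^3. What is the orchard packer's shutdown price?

$19 per unit

The firm shuts down when price falls below the minimum of average variable cost. AVC = VC/x = 83 - 16x + x^2.
dAVC/dx = -16 + 2x = 0 gives x = 8. min AVC = 83 - 16·8 + 8^2 = 19.
For P < $19 the firm produces nothing.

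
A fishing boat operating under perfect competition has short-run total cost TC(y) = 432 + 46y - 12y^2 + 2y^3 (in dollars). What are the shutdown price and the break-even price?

Shutdown price = $28; break-even price = $118

Shutdown price = min AVC. AVC = 46 - 12y + 2y^2, with vertex at y = 3 and minimum $28.
ATC = 432/y + 46 - 12y + 2y^2. Setting dATC/dy = −432/y^2 − 12 + 4y = 0 gives y = 6 (since 4·6^3 − 12·6^2 = 432).
min ATC = 432/6 + 46 − 12·6 + 2·6^2 = $118. That is the break-even price.
For $28 ≤ P < $118 the firm produces at a loss; below $28 it shuts down.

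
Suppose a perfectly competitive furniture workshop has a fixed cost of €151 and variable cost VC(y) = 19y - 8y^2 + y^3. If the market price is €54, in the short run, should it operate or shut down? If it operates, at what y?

Variable cost is VC = 19y - 8y^2 + y^3, so AVC = VC/y = 19 - 8y + y^2 and MC = dTC/dy = 19 - 16y + 3y^2.
AVC hits its minimum where MC = AVC, at y = 4, giving min AVC = 19 - 8·4 + 4^2 = €3.
Because €54 ≥ €3, revenue can cover variable cost; the firm operates.
P = MC gives -35 - 16y + 3y^2 = 0, with roots -5/3 and 7. Take the larger (rising MC): y* = 7.
Check: AVC at y = 7 is €12 ≤ P, so revenue covers variable cost.
Profit = P·y − TC = 54·7 − 235 = €143.

Produce at y = 7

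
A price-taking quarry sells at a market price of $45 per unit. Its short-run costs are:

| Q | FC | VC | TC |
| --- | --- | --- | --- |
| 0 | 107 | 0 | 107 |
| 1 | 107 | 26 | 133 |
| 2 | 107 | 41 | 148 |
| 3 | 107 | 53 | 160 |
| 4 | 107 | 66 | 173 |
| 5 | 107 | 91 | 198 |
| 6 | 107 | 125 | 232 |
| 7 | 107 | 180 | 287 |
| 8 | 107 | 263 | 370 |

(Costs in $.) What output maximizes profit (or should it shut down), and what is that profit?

Profit at each row (π = 45Q − TC): Q=0: -107; Q=1: -88; Q=2: -58; Q=3: -25; Q=4: 7; Q=5: 27; Q=6: 38; Q=7: 28; Q=8: -10.
Profit is maximized at Q = 6. AVC there is 125/6 = $20.83 ≤ P, so producing beats shutting down (which would give -$107).

Q = 6; profit = $38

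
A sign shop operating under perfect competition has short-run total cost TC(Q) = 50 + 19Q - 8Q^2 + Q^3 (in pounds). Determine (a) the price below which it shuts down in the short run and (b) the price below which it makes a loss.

AVC = 19 - 8Q + Q^2; minimized at Q = 4, giving min AVC = £3. That is the shutdown price.
ATC = 50/Q + 19 - 8Q + Q^2. Setting dATC/dQ = −50/Q^2 − 8 + 2Q = 0 gives Q = 5 (since 2·5^3 − 8·5^2 = 50).
min ATC = 50/5 + 19 − 8·5 + 5^2 = £14. That is the break-even price.
For £3 ≤ P < £14 the firm produces at a loss; below £3 it shuts down.

Shutdown price = £3; break-even price = £14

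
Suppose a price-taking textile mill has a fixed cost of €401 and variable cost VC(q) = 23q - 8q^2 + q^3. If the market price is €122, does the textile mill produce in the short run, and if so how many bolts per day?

Strip out fixed cost: VC = 23q - 8q^2 + q^3. Then AVC = 23 - 8q + q^2 and MC = 23 - 16q + 3q^2.
The AVC parabola has its vertex at q = 8/2 = 4, where AVC = 23 - 8·4 + 4^2 = €7.
Because €122 ≥ €7, revenue can cover variable cost; the firm operates.
P = MC gives -99 - 16q + 3q^2 = 0, with roots -11/3 and 9. Take the larger (rising MC): q* = 9.
Check: AVC at q = 9 is €32 ≤ P, so revenue covers variable cost.
Profit = P·q − TC = 122·9 − 689 = €409.

Produce at q = 9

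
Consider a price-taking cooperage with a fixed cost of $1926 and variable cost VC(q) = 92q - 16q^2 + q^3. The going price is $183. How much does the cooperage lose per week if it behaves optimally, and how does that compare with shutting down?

Profit = -$236 at q = 13

AVC = 92 - 16q + q^2 has its minimum $28 at q = 8; price $183 clears that bar, so the firm operates.
With MC = 92 - 32q + 3q^2, P = MC on the upward-sloping part at q* = 13.
TR = 183·13 = 2379. TC = 1926 + 689 = 2615. Profit = 2379 − 2615 = -$236.
Shutting down would mean losing the fixed cost of $1926, so operating at a loss of $236 is better by $1690.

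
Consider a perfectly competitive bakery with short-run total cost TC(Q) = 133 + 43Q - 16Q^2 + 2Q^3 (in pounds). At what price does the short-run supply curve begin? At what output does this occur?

The firm shuts down when price falls below the minimum of average variable cost. AVC = VC/Q = 43 - 16Q + 2Q^2.
dAVC/dQ = -16 + 4Q = 0 gives Q = 4. min AVC = 43 - 16·4 + 2·4^2 = 11.
For P < £11 the firm produces nothing.

£11 per unit, at Q = 4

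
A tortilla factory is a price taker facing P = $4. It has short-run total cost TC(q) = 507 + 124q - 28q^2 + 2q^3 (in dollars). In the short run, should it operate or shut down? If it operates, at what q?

Shut down

Variable cost is VC = 124q - 28q^2 + 2q^3, so AVC = VC/q = 124 - 28q + 2q^2 and MC = dTC/dq = 124 - 56q + 6q^2.
The AVC parabola has its vertex at q = 28/4 = 7, where AVC = 124 - 28·7 + 2·7^2 = $26.
With P < min AVC ($4 < $26), every unit sold adds to the loss.
Best response: produce nothing and absorb the $507 fixed cost.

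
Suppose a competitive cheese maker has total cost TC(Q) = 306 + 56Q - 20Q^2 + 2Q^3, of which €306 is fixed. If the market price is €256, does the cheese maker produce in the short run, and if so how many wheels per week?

Produce at Q = 10

From TC, MC = TC'(Q) = 56 - 40Q + 6Q^2 and AVC = VC/Q = 56 - 20Q + 2Q^2.
AVC is minimized where dAVC/dQ = -20 + 4Q = 0, at Q = 5; min AVC = 56 - 20·5 + 2·5^2 = €6.
P = €256 exceeds min AVC = €6, so the firm stays open.
Solving P = MC: -200 - 40Q + 6Q^2 = 0 ⇒ Q = -10/3 or 10. On the upward-sloping branch, Q* = 10.
Check: AVC at Q = 10 is €56 ≤ P, so revenue covers variable cost.
Profit = P·Q − TC = 256·10 − 866 = €1694.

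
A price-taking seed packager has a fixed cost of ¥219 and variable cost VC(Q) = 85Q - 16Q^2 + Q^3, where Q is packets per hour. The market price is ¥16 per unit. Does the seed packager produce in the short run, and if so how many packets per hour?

From TC, MC = TC'(Q) = 85 - 32Q + 3Q^2 and AVC = VC/Q = 85 - 16Q + Q^2.
The AVC parabola has its vertex at Q = 16/2 = 8, where AVC = 85 - 16·8 + 8^2 = ¥21.
Since P = ¥16 < min AVC = ¥21, price fails to cover variable cost at any output.
The firm minimizes its loss by shutting down and losing only its fixed cost of ¥219.

Shut down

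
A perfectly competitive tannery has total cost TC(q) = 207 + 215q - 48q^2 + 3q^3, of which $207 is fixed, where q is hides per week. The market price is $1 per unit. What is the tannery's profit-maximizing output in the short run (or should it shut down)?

Strip out fixed cost: VC = 215q - 48q^2 + 3q^3. Then AVC = 215 - 48q + 3q^2 and MC = 215 - 96q + 9q^2.
The AVC parabola has its vertex at q = 48/6 = 8, where AVC = 215 - 48·8 + 3·8^2 = $23.
Since P = $1 < min AVC = $23, price fails to cover variable cost at any output.
The firm minimizes its loss by shutting down and losing only its fixed cost of $207.

Shut down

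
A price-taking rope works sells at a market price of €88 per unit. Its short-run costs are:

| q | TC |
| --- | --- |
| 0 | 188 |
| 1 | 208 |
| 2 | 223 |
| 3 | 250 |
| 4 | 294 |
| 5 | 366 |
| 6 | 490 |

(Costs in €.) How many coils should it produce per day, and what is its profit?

Profit at each row (π = 88q − TC): q=0: -188; q=1: -120; q=2: -47; q=3: 14; q=4: 58; q=5: 74; q=6: 38.
Profit is maximized at q = 5. AVC there is 178/5 = €35.60 ≤ P, so producing beats shutting down (which would give -€188).

q = 5; profit = €74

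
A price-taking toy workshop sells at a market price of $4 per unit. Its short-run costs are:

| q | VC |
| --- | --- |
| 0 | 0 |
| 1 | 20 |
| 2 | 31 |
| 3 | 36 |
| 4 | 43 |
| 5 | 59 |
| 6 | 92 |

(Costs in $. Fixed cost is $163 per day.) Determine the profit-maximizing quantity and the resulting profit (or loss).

Tabulate TR − TC: q=0: -163; q=1: -179; q=2: -186; q=3: -187; q=4: -190; q=5: -202; q=6: -231.
Profit is highest at q = 0. Equivalently, the lowest AVC in the table is 43/4 ≈ $10.75 at q = 4, and P = $4 falls below it — price never covers variable cost, so the firm shuts down and loses only its fixed cost.

q = 0 (shut down); profit = -$163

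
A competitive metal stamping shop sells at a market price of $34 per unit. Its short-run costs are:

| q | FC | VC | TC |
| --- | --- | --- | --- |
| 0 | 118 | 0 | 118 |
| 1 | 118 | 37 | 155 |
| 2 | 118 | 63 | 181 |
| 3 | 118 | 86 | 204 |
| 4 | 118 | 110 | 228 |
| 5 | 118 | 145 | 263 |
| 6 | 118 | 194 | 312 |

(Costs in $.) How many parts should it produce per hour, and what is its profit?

q = 4; profit = -$92

Tabulate TR − TC: q=0: -118; q=1: -121; q=2: -113; q=3: -102; q=4: -92; q=5: -93; q=6: -108.
Profit is maximized at q = 4. AVC there is 110/4 = $27.50 ≤ P, so producing beats shutting down (which would give -$118).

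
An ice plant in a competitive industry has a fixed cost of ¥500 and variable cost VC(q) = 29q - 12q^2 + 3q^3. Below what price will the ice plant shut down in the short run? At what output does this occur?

¥17 per unit, at q = 2

The shutdown price is the minimum of AVC. VC = 29q - 12q^2 + 3q^3, so AVC = 29 - 12q + 3q^2.
At the minimum of AVC, MC = AVC. MC = 29 - 24q + 9q^2; setting MC = AVC gives 6q^2 - 12q = 0, so q = 2. min AVC = 17.
So the shutdown price is ¥17.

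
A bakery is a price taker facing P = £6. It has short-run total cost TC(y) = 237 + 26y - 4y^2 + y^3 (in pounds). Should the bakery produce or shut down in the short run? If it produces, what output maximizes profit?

Shut down

Strip out fixed cost: VC = 26y - 4y^2 + y^3. Then AVC = 26 - 4y + y^2 and MC = 26 - 8y + 3y^2.
AVC hits its minimum where MC = AVC, at y = 2, giving min AVC = 26 - 4·2 + 2^2 = £22.
Since P = £6 < min AVC = £22, price fails to cover variable cost at any output.
Shutting down limits the loss to fixed cost, £237.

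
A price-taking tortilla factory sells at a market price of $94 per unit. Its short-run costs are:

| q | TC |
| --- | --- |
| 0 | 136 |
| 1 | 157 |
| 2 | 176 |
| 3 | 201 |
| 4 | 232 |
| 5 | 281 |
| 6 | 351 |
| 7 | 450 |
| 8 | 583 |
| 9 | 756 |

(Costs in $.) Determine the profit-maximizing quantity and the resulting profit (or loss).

q = 6; profit = $213

Profit at each row (π = 94q − TC): q=0: -136; q=1: -63; q=2: 12; q=3: 81; q=4: 144; q=5: 189; q=6: 213; q=7: 208; q=8: 169; q=9: 90.
Profit is maximized at q = 6. AVC there is 215/6 = $35.83 ≤ P, so producing beats shutting down (which would give -$136).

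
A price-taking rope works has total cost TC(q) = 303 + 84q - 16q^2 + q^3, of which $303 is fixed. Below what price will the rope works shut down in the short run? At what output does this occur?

Short-run supply begins at min AVC. From VC = 84q - 16q^2 + q^3, AVC = 84 - 16q + q^2.
At the minimum of AVC, MC = AVC. MC = 84 - 32q + 3q^2; setting MC = AVC gives 2q^2 - 16q = 0, so q = 8. min AVC = 20.
So the shutdown price is $20.

$20 per unit, at q = 8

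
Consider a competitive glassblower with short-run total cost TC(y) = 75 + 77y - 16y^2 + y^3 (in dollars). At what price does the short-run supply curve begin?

The shutdown price is the minimum of AVC. VC = 77y - 16y^2 + y^3, so AVC = 77 - 16y + y^2.
dAVC/dy = -16 + 2y = 0 gives y = 8. min AVC = 77 - 16·8 + 8^2 = 13.
So the shutdown price is $13.

$13 per unit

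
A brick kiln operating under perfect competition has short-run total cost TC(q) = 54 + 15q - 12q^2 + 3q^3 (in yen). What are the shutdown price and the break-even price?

AVC = 15 - 12q + 3q^2; minimized at q = 2, giving min AVC = ¥3. That is the shutdown price.
ATC = 54/q + 15 - 12q + 3q^2. Setting dATC/dq = −54/q^2 − 12 + 6q = 0 gives q = 3 (since 6·3^3 − 12·3^2 = 54).
min ATC = 54/3 + 15 − 12·3 + 3·3^2 = ¥24. That is the break-even price.
Between these two prices the firm operates at a loss; above ¥24 it earns a profit.

Shutdown price = ¥3; break-even price = ¥24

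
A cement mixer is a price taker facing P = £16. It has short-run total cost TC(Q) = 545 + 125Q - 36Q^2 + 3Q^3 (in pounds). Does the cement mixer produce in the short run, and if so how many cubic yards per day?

Shut down

Variable cost is VC = 125Q - 36Q^2 + 3Q^3, so AVC = VC/Q = 125 - 36Q + 3Q^2 and MC = dTC/dQ = 125 - 72Q + 9Q^2.
AVC is minimized where dAVC/dQ = -36 + 6Q = 0, at Q = 6; min AVC = 125 - 36·6 + 3·6^2 = £17.
Since P = £16 < min AVC = £17, price fails to cover variable cost at any output.
Best response: produce nothing and absorb the £545 fixed cost.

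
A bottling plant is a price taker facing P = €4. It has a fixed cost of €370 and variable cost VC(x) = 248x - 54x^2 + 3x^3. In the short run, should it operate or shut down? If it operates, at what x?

Shut down

Strip out fixed cost: VC = 248x - 54x^2 + 3x^3. Then AVC = 248 - 54x + 3x^2 and MC = 248 - 108x + 9x^2.
The AVC parabola has its vertex at x = 54/6 = 9, where AVC = 248 - 54·9 + 3·9^2 = €5.
Since P = €4 < min AVC = €5, price fails to cover variable cost at any output.
Best response: produce nothing and absorb the €370 fixed cost.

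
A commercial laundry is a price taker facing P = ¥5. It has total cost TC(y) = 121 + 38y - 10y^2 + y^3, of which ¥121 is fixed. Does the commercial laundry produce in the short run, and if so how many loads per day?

Strip out fixed cost: VC = 38y - 10y^2 + y^3. Then AVC = 38 - 10y + y^2 and MC = 38 - 20y + 3y^2.
AVC hits its minimum where MC = AVC, at y = 5, giving min AVC = 38 - 10·5 + 5^2 = ¥13.
Since P = ¥5 < min AVC = ¥13, price fails to cover variable cost at any output.
The firm minimizes its loss by shutting down and losing only its fixed cost of ¥121.

Shut down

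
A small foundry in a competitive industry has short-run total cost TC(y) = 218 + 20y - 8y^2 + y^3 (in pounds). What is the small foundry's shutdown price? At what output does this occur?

Short-run supply begins at min AVC. From VC = 20y - 8y^2 + y^3, AVC = 20 - 8y + y^2.
At the minimum of AVC, MC = AVC. MC = 20 - 16y + 3y^2; setting MC = AVC gives 2y^2 - 8y = 0, so y = 4. min AVC = 4.
So the shutdown price is £4.

£4 per unit, at y = 4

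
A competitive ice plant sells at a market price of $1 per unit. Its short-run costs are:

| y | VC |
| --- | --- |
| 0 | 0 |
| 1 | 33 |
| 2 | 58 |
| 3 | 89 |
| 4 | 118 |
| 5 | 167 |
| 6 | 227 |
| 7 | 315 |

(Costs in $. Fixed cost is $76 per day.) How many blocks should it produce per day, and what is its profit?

Compute π = P·y − TC at each output: y=0: -76; y=1: -108; y=2: -132; y=3: -162; y=4: -190; y=5: -238; y=6: -297; y=7: -384.
Profit is highest at y = 0. Equivalently, the lowest AVC in the table is 58/2 ≈ $29 at y = 2, and P = $1 falls below it — price never covers variable cost, so the firm shuts down and loses only its fixed cost.

y = 0 (shut down); profit = -$76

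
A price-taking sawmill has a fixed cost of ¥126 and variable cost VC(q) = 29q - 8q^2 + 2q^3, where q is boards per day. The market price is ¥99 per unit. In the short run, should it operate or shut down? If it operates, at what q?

Produce at q = 5

Strip out fixed cost: VC = 29q - 8q^2 + 2q^3. Then AVC = 29 - 8q + 2q^2 and MC = 29 - 16q + 6q^2.
AVC hits its minimum where MC = AVC, at q = 2, giving min AVC = 29 - 8·2 + 2·2^2 = ¥21.
Since P = ¥99 ≥ min AVC = ¥21, price covers variable cost and the firm should produce.
Set P = MC: 99 = 29 - 16q + 6q^2 → -70 - 16q + 6q^2 = 0. The roots are q = -7/3 and q = 5; the profit-maximizing output is on the rising part of MC, so q* = 5.
Check: AVC at q = 5 is ¥39 ≤ P, so revenue covers variable cost.
Profit = P·q − TC = 99·5 − 321 = ¥174.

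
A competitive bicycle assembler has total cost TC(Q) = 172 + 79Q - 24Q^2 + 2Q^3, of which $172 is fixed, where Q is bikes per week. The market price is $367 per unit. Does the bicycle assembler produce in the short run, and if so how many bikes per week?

Strip out fixed cost: VC = 79Q - 24Q^2 + 2Q^3. Then AVC = 79 - 24Q + 2Q^2 and MC = 79 - 48Q + 6Q^2.
AVC hits its minimum where MC = AVC, at Q = 6, giving min AVC = 79 - 24·6 + 2·6^2 = $7.
Since P = $367 ≥ min AVC = $7, price covers variable cost and the firm should produce.
P = MC gives -288 - 48Q + 6Q^2 = 0, with roots -4 and 12. Take the larger (rising MC): Q* = 12.
Check: AVC at Q = 12 is $79 ≤ P, so revenue covers variable cost.
Profit = P·Q − TC = 367·12 − 1120 = $3284.

Produce at Q = 12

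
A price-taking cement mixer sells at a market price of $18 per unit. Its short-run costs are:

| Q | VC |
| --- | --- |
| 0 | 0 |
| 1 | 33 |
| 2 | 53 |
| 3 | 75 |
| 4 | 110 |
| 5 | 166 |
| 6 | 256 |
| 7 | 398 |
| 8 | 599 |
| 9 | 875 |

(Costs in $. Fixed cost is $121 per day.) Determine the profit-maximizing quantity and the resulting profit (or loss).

Tabulate TR − TC: Q=0: -121; Q=1: -136; Q=2: -138; Q=3: -142; Q=4: -159; Q=5: -197; Q=6: -269; Q=7: -393; Q=8: -576; Q=9: -834.
Profit is highest at Q = 0. Equivalently, the lowest AVC in the table is 75/3 ≈ $25 at Q = 3, and P = $18 falls below it — price never covers variable cost, so the firm shuts down and loses only its fixed cost.

Q = 0 (shut down); profit = -$121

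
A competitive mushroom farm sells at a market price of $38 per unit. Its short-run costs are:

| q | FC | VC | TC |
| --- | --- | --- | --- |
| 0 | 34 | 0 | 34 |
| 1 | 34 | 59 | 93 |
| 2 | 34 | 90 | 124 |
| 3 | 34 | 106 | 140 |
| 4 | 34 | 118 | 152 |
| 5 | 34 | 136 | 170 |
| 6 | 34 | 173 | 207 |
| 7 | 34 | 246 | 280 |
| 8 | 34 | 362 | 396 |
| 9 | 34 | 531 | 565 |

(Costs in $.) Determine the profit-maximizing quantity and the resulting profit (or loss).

q = 6; profit = $21

Compute π = P·q − TC at each output: q=0: -34; q=1: -55; q=2: -48; q=3: -26; q=4: 0; q=5: 20; q=6: 21; q=7: -14; q=8: -92; q=9: -223.
Profit is maximized at q = 6. AVC there is 173/6 = $28.83 ≤ P, so producing beats shutting down (which would give -$34).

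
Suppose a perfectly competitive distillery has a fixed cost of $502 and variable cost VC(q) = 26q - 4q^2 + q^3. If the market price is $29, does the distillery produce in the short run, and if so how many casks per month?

Produce at q = 3

From TC, MC = TC'(q) = 26 - 8q + 3q^2 and AVC = VC/q = 26 - 4q + q^2.
AVC is minimized where dAVC/dq = -4 + 2q = 0, at q = 2; min AVC = 26 - 4·2 + 2^2 = $22.
Since P = $29 ≥ min AVC = $22, price covers variable cost and the firm should produce.
Set P = MC: 29 = 26 - 8q + 3q^2 → -3 - 8q + 3q^2 = 0. The roots are q = -1/3 and q = 3; the profit-maximizing output is on the rising part of MC, so q* = 3.
Check: AVC at q = 3 is $23 ≤ P, so revenue covers variable cost.
Profit = P·q − TC = 29·3 − 571 = -$484, a loss, but smaller than the $502 fixed cost the firm would lose by shutting down.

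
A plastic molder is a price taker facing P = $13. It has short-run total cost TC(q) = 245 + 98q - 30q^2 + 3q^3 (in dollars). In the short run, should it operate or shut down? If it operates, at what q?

Shut down

Strip out fixed cost: VC = 98q - 30q^2 + 3q^3. Then AVC = 98 - 30q + 3q^2 and MC = 98 - 60q + 9q^2.
The AVC parabola has its vertex at q = 30/6 = 5, where AVC = 98 - 30·5 + 3·5^2 = $23.
P = $13 lies below min AVC = $23; no output level covers variable cost.
The firm minimizes its loss by shutting down and losing only its fixed cost of $245.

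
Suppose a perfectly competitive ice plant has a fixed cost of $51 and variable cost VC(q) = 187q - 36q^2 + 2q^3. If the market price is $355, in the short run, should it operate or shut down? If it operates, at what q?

From TC, MC = TC'(q) = 187 - 72q + 6q^2 and AVC = VC/q = 187 - 36q + 2q^2.
The AVC parabola has its vertex at q = 36/4 = 9, where AVC = 187 - 36·9 + 2·9^2 = $25.
P = $355 exceeds min AVC = $25, so the firm stays open.
Solving P = MC: -168 - 72q + 6q^2 = 0 ⇒ q = -2 or 14. On the upward-sloping branch, q* = 14.
Check: AVC at q = 14 is $75 ≤ P, so revenue covers variable cost.
Profit = P·q − TC = 355·14 − 1101 = $3869.

Produce at q = 14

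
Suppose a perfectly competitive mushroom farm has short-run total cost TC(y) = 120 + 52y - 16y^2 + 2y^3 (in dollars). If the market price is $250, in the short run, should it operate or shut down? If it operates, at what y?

Produce at y = 9

From TC, MC = TC'(y) = 52 - 32y + 6y^2 and AVC = VC/y = 52 - 16y + 2y^2.
The AVC parabola has its vertex at y = 16/4 = 4, where AVC = 52 - 16·4 + 2·4^2 = $20.
Because $250 ≥ $20, revenue can cover variable cost; the firm operates.
P = MC gives -198 - 32y + 6y^2 = 0, with roots -11/3 and 9. Take the larger (rising MC): y* = 9.
Check: AVC at y = 9 is $70 ≤ P, so revenue covers variable cost.
Profit = P·y − TC = 250·9 − 750 = $1500.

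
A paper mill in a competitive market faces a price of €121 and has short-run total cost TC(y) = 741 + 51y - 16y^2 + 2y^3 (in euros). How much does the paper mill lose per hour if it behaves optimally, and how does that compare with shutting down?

AVC = 51 - 16y + 2y^2; min AVC = €19 at y = 4. Since P = €121 ≥ min AVC, the firm produces.
With MC = 51 - 32y + 6y^2, P = MC on the upward-sloping part at y* = 7.
TR = 121·7 = 847. TC = 741 + 259 = 1000. Profit = 847 − 1000 = -€153.
Shutting down would mean losing the fixed cost of €741, so operating at a loss of €153 is better by €588.

Profit = -€153 at y = 7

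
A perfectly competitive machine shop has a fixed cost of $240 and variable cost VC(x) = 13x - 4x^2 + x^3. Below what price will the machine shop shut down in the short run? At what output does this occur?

Short-run supply begins at min AVC. From VC = 13x - 4x^2 + x^3, AVC = 13 - 4x + x^2.
At the minimum of AVC, MC = AVC. MC = 13 - 8x + 3x^2; setting MC = AVC gives 2x^2 - 4x = 0, so x = 2. min AVC = 9.
The firm shuts down for any P below $9.

$9 per unit, at x = 2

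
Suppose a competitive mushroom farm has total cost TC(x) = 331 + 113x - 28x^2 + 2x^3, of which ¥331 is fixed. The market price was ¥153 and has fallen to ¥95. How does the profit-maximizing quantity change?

AVC = 113 - 28x + 2x^2, minimized at x = 7 where min AVC = ¥15. MC = 113 - 56x + 6x^2.
At P = ¥153 ≥ min AVC, set P = MC on the rising branch: x = 10.
At P = ¥95 ≥ min AVC, set P = MC: x = 9. The firm stays open but cuts output.

Output falls from 10 to 9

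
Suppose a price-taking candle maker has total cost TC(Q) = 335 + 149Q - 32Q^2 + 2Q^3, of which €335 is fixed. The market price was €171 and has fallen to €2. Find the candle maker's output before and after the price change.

Output falls from 11 to 0 (the firm shuts down)

MC = 149 - 64Q + 6Q^2; the shutdown threshold is min AVC = €21 (at Q = 8).
At P = €171 ≥ min AVC, set P = MC on the rising branch: Q = 11.
At P = €2 < min AVC = €21, price no longer covers variable cost at any output, so the firm shuts down: Q = 0.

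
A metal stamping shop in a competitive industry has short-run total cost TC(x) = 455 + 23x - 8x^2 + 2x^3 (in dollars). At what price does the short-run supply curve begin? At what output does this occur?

$15 per unit, at x = 2

The firm shuts down when price falls below the minimum of average variable cost. AVC = VC/x = 23 - 8x + 2x^2.
At the minimum of AVC, MC = AVC. MC = 23 - 16x + 6x^2; setting MC = AVC gives 4x^2 - 8x = 0, so x = 2. min AVC = 15.
So the shutdown price is $15.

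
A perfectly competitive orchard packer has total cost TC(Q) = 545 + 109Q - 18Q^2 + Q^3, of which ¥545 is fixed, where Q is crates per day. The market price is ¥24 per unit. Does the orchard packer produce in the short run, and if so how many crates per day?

Strip out fixed cost: VC = 109Q - 18Q^2 + Q^3. Then AVC = 109 - 18Q + Q^2 and MC = 109 - 36Q + 3Q^2.
The AVC parabola has its vertex at Q = 18/2 = 9, where AVC = 109 - 18·9 + 9^2 = ¥28.
Since P = ¥24 < min AVC = ¥28, price fails to cover variable cost at any output.
The firm minimizes its loss by shutting down and losing only its fixed cost of ¥545.

Shut down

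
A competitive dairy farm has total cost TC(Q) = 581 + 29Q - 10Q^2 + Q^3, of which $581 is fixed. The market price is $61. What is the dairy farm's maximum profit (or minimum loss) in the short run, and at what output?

AVC = 29 - 10Q + Q^2; min AVC = $4 at Q = 5. Since P = $61 ≥ min AVC, the firm produces.
With MC = 29 - 20Q + 3Q^2, P = MC on the upward-sloping part at Q* = 8.
TR = 61·8 = 488. TC = 581 + 104 = 685. Profit = 488 − 685 = -$197.
That loss of $197 beats the $581 the firm would lose by shutting down; producing recovers $384 of fixed cost.

Profit = -$197 at Q = 8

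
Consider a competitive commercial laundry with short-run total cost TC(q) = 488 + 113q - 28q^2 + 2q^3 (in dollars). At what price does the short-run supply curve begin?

The shutdown price is the minimum of AVC. VC = 113q - 28q^2 + 2q^3, so AVC = 113 - 28q + 2q^2.
At the minimum of AVC, MC = AVC. MC = 113 - 56q + 6q^2; setting MC = AVC gives 4q^2 - 28q = 0, so q = 7. min AVC = 15.
The firm shuts down for any P below $15.

$15 per unit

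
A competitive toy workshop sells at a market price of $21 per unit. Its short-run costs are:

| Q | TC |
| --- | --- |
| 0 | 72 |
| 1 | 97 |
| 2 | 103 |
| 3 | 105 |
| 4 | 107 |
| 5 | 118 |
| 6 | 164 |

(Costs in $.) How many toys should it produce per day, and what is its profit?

Q = 5; profit = -$13

Compute π = P·Q − TC at each output: Q=0: -72; Q=1: -76; Q=2: -61; Q=3: -42; Q=4: -23; Q=5: -13; Q=6: -38.
Profit is maximized at Q = 5. AVC there is 46/5 = $9.20 ≤ P, so producing beats shutting down (which would give -$72).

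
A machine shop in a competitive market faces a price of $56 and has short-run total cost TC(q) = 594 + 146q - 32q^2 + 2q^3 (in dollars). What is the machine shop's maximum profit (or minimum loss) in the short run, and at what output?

Profit = -$270 at q = 9

AVC = 146 - 32q + 2q^2 has its minimum $18 at q = 8; price $56 clears that bar, so the firm operates.
With MC = 146 - 64q + 6q^2, P = MC on the upward-sloping part at q* = 9.
TR = 56·9 = 504. TC = 594 + 180 = 774. Profit = 504 − 774 = -$270.
By producing, the firm covers all variable cost plus $324 of fixed cost; shutting down would lose the full $594.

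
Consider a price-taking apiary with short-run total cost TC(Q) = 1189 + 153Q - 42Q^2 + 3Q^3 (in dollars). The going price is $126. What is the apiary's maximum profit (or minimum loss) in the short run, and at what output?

Profit = -$217 at Q = 9

AVC = 153 - 42Q + 3Q^2; min AVC = $6 at Q = 7. Since P = $126 ≥ min AVC, the firm produces.
With MC = 153 - 84Q + 9Q^2, P = MC on the upward-sloping part at Q* = 9.
TR = 126·9 = 1134. TC = 1189 + 162 = 1351. Profit = 1134 − 1351 = -$217.
That loss of $217 beats the $1189 the firm would lose by shutting down; producing recovers $972 of fixed cost.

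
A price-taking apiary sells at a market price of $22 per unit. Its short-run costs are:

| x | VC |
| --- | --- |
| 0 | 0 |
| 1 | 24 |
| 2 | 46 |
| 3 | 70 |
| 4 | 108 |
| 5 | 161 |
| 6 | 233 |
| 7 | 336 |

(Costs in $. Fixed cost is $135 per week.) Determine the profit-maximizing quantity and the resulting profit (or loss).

Profit at each row (π = 22x − TC): x=0: -135; x=1: -137; x=2: -137; x=3: -139; x=4: -155; x=5: -186; x=6: -236; x=7: -317.
Profit is highest at x = 0. Equivalently, the lowest AVC in the table is 46/2 ≈ $23 at x = 2, and P = $22 falls below it — price never covers variable cost, so the firm shuts down and loses only its fixed cost.

x = 0 (shut down); profit = -$135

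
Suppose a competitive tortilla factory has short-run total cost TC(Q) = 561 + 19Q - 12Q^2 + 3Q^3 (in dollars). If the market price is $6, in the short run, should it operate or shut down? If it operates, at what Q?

Variable cost is VC = 19Q - 12Q^2 + 3Q^3, so AVC = VC/Q = 19 - 12Q + 3Q^2 and MC = dTC/dQ = 19 - 24Q + 9Q^2.
The AVC parabola has its vertex at Q = 12/6 = 2, where AVC = 19 - 12·2 + 3·2^2 = $7.
With P < min AVC ($6 < $7), every unit sold adds to the loss.
Shutting down limits the loss to fixed cost, $561.

Shut down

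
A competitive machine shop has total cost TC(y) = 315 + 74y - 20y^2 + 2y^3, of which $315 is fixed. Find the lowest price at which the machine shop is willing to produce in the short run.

$24 per unit

The shutdown price is the minimum of AVC. VC = 74y - 20y^2 + 2y^3, so AVC = 74 - 20y + 2y^2.
dAVC/dy = -20 + 4y = 0 gives y = 5. min AVC = 74 - 20·5 + 2·5^2 = 24.
So the shutdown price is $24.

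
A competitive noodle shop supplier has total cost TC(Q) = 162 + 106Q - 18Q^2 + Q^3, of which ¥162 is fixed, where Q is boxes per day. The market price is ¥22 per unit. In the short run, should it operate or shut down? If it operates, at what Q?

Shut down

Strip out fixed cost: VC = 106Q - 18Q^2 + Q^3. Then AVC = 106 - 18Q + Q^2 and MC = 106 - 36Q + 3Q^2.
AVC hits its minimum where MC = AVC, at Q = 9, giving min AVC = 106 - 18·9 + 9^2 = ¥25.
P = ¥22 lies below min AVC = ¥25; no output level covers variable cost.
The firm minimizes its loss by shutting down and losing only its fixed cost of ¥162.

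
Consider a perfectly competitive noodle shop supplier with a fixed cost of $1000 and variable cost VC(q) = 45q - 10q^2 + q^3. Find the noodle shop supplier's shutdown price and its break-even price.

Shutdown price = min AVC. AVC = 45 - 10q + q^2, with vertex at q = 5 and minimum $20.
ATC = 1000/q + 45 - 10q + q^2. Setting dATC/dq = −1000/q^2 − 10 + 2q = 0 gives q = 10 (since 2·10^3 − 10·10^2 = 1000).
min ATC = 1000/10 + 45 − 10·10 + 10^2 = $145. That is the break-even price.
For $20 ≤ P < $145 the firm produces at a loss; below $20 it shuts down.

Shutdown price = $20; break-even price = $145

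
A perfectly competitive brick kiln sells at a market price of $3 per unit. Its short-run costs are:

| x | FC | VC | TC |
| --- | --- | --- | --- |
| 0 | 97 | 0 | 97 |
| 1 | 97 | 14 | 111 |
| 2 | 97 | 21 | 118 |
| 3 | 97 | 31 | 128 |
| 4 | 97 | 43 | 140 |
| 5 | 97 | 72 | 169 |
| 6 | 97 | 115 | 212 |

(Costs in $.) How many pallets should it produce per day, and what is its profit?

x = 0 (shut down); profit = -$97

Profit at each row (π = 3x − TC): x=0: -97; x=1: -108; x=2: -112; x=3: -119; x=4: -128; x=5: -154; x=6: -194.
Profit is highest at x = 0. Equivalently, the lowest AVC in the table is 31/3 ≈ $10.33 at x = 3, and P = $3 falls below it — price never covers variable cost, so the firm shuts down and loses only its fixed cost.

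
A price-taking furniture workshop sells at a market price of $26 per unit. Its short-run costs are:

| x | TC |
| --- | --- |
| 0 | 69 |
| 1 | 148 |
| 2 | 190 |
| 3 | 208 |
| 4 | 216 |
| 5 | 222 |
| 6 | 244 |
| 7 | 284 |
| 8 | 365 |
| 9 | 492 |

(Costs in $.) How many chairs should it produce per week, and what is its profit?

x = 0 (shut down); profit = -$69

Compute π = P·x − TC at each output: x=0: -69; x=1: -122; x=2: -138; x=3: -130; x=4: -112; x=5: -92; x=6: -88; x=7: -102; x=8: -157; x=9: -258.
Profit is highest at x = 0. Equivalently, the lowest AVC in the table is 175/6 ≈ $29.17 at x = 6, and P = $26 falls below it — price never covers variable cost, so the firm shuts down and loses only its fixed cost.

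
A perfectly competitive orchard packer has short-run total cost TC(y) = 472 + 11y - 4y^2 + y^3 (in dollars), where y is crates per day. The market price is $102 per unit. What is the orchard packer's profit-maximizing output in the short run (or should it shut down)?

Produce at y = 7

Strip out fixed cost: VC = 11y - 4y^2 + y^3. Then AVC = 11 - 4y + y^2 and MC = 11 - 8y + 3y^2.
AVC is minimized where dAVC/dy = -4 + 2y = 0, at y = 2; min AVC = 11 - 4·2 + 2^2 = $7.
Because $102 ≥ $7, revenue can cover variable cost; the firm operates.
P = MC gives -91 - 8y + 3y^2 = 0, with roots -13/3 and 7. Take the larger (rising MC): y* = 7.
Check: AVC at y = 7 is $32 ≤ P, so revenue covers variable cost.
Profit = P·y − TC = 102·7 − 696 = $18.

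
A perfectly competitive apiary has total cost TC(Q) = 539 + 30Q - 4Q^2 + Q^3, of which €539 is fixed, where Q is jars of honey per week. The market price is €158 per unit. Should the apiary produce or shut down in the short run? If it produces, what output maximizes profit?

From TC, MC = TC'(Q) = 30 - 8Q + 3Q^2 and AVC = VC/Q = 30 - 4Q + Q^2.
The AVC parabola has its vertex at Q = 4/2 = 2, where AVC = 30 - 4·2 + 2^2 = €26.
P = €158 exceeds min AVC = €26, so the firm stays open.
Solving P = MC: -128 - 8Q + 3Q^2 = 0 ⇒ Q = -16/3 or 8. On the upward-sloping branch, Q* = 8.
Check: AVC at Q = 8 is €62 ≤ P, so revenue covers variable cost.
Profit = P·Q − TC = 158·8 − 1035 = €229.

Produce at Q = 8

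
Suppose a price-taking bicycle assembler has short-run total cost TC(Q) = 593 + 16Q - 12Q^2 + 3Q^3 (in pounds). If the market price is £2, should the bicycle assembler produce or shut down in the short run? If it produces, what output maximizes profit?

From TC, MC = TC'(Q) = 16 - 24Q + 9Q^2 and AVC = VC/Q = 16 - 12Q + 3Q^2.
AVC hits its minimum where MC = AVC, at Q = 2, giving min AVC = 16 - 12·2 + 3·2^2 = £4.
P = £2 lies below min AVC = £4; no output level covers variable cost.
Best response: produce nothing and absorb the £593 fixed cost.

Shut down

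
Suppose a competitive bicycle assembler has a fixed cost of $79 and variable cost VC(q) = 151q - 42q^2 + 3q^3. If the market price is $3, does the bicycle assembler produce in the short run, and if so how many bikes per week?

Variable cost is VC = 151q - 42q^2 + 3q^3, so AVC = VC/q = 151 - 42q + 3q^2 and MC = dTC/dq = 151 - 84q + 9q^2.
AVC is minimized where dAVC/dq = -42 + 6q = 0, at q = 7; min AVC = 151 - 42·7 + 3·7^2 = $4.
P = $3 lies below min AVC = $4; no output level covers variable cost.
Best response: produce nothing and absorb the $79 fixed cost.

Shut down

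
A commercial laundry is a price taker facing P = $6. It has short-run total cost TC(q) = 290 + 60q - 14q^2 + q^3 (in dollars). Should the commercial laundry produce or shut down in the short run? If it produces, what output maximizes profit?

Shut down

Strip out fixed cost: VC = 60q - 14q^2 + q^3. Then AVC = 60 - 14q + q^2 and MC = 60 - 28q + 3q^2.
AVC hits its minimum where MC = AVC, at q = 7, giving min AVC = 60 - 14·7 + 7^2 = $11.
Since P = $6 < min AVC = $11, price fails to cover variable cost at any output.
The firm minimizes its loss by shutting down and losing only its fixed cost of $290.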